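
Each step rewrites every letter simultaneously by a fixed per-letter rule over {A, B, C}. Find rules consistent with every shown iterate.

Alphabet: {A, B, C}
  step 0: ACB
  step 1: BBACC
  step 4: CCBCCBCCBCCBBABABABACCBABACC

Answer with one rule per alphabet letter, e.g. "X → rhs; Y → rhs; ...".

A->B, B->CC, C->BA

  step 0 ⇒ step 1: ACB ⇒ B·BA·CC
    A ↦ B
    B ↦ CC
    C ↦ BA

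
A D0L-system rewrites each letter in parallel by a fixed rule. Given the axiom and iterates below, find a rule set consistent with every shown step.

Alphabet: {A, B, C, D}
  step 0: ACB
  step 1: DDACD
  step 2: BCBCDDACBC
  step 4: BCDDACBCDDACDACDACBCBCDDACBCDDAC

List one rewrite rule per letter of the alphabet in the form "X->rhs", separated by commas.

A->DD, B->D, C->AC, D->BC

  step 1 ⇒ step 2: DDACD ⇒ BC·BC·DD·AC·BC
    A ↦ DD
    C ↦ AC
    D ↦ BC
  step 0 ⇒ step 1: ACB ⇒ DD·AC·D
    B ↦ D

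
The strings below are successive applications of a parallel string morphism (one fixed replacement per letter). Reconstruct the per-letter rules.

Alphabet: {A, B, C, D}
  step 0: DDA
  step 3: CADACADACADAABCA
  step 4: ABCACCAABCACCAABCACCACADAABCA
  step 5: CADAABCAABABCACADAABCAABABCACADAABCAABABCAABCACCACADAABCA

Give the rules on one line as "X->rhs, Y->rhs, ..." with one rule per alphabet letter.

  step 4 ⇒ step 5: ABCACCAABCACCAABCACCACADAABCA ⇒ CA·DA·AB·CA·AB·AB·CA·CA·DA·AB·CA·AB·AB·CA·CA·DA·AB·CA·AB·AB·CA·AB·CA·C·CA·CA·DA·AB·CA
    A ↦ CA
    B ↦ DA
    C ↦ AB
    D ↦ C

A->CA, B->DA, C->AB, D->C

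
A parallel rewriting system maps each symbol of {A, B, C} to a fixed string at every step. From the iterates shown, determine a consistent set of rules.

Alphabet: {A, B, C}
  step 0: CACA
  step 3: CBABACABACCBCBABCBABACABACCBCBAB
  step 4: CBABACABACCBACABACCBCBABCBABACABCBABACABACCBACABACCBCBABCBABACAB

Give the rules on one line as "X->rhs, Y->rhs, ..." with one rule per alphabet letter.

A->AC, B->AB, C->CB

  step 3 ⇒ step 4: CBABACABACCBCBABCBABACABACCBCBAB ⇒ CB·AB·AC·AB·AC·CB·AC·AB·AC·CB·CB·AB·CB·AB·AC·AB·CB·AB·AC·AB·AC·CB·AC·AB·AC·CB·CB·AB·CB·AB·AC·AB
    A ↦ AC
    B ↦ AB
    C ↦ CB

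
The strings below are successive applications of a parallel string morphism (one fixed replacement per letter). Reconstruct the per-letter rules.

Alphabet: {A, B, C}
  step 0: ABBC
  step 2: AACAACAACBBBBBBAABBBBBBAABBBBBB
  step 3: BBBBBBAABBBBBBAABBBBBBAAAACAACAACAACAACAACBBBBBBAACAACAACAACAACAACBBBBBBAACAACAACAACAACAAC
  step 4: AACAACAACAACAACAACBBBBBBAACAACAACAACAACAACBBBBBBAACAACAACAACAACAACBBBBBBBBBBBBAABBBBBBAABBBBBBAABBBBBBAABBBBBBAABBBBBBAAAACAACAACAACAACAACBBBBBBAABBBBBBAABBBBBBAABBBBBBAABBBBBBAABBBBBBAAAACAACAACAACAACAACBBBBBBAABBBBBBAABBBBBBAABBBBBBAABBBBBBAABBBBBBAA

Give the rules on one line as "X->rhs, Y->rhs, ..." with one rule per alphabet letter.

A->BBB, B->AAC, C->AA

  step 3 ⇒ step 4: BBBBBBAABBBBBBAABBBBBBAAAACAACAACAACAACAACBBBBBBAACAACAACAACAACAACBBBBBBAACAACAACAACAACAAC ⇒ AAC·AAC·AAC·AAC·AAC·AAC·BBB·BBB·AAC·AAC·AAC·AAC·AAC·AAC·BBB·BBB·AAC·AAC·AAC·AAC·AAC·AAC·BBB·BBB·BBB·BBB·AA·BBB·BBB·AA·BBB·BBB·AA·BBB·BBB·AA·BBB·BBB·AA·BBB·BBB·AA·AAC·AAC·AAC·AAC·AAC·AAC·BBB·BBB·AA·BBB·BBB·AA·BBB·BBB·AA·BBB·BBB·AA·BBB·BBB·AA·BBB·BBB·AA·AAC·AAC·AAC·AAC·AAC·AAC·BBB·BBB·AA·BBB·BBB·AA·BBB·BBB·AA·BBB·BBB·AA·BBB·BBB·AA·BBB·BBB·AA
    A ↦ BBB
    B ↦ AAC
    C ↦ AA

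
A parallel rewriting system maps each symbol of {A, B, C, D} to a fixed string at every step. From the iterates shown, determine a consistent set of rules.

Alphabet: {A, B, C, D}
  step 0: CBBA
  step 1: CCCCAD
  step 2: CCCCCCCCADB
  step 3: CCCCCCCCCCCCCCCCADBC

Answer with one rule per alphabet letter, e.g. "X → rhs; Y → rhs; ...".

A->AD, B->C, C->CC, D->B

  step 2 ⇒ step 3: CCCCCCCCADB ⇒ CC·CC·CC·CC·CC·CC·CC·CC·AD·B·C
    A ↦ AD
    B ↦ C
    C ↦ CC
    D ↦ B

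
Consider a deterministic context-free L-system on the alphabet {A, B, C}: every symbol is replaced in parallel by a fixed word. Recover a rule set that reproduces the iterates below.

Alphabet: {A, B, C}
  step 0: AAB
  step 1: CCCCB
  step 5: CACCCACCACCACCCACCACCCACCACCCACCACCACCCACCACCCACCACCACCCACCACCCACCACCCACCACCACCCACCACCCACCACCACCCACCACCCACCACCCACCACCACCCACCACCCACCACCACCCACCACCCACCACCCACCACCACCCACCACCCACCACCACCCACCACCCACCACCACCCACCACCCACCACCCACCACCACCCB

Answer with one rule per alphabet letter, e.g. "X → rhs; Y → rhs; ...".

A->C, B->CCB, C->CAC

  step 0 ⇒ step 1: AAB ⇒ C·C·CCB
    A ↦ C
    B ↦ CCB
    C ↦ CAC  (constrained at step 1)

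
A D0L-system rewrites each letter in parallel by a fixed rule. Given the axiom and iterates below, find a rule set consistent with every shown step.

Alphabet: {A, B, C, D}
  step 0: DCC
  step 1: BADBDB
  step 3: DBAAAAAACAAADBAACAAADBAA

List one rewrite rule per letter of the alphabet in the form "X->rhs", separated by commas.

  step 0 ⇒ step 1: DCC ⇒ BA·DB·DB
    C ↦ DB
    D ↦ BA
    A ↦ AA  (constrained at step 1)
    B ↦ CA  (constrained at step 1)

A->AA, B->CA, C->DB, D->BA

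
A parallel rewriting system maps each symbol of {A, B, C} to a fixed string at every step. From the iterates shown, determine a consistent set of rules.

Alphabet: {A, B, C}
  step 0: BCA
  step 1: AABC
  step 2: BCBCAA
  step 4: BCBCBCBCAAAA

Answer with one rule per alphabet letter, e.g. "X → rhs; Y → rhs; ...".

  step 1 ⇒ step 2: AABC ⇒ BC·BC·A·A
    A ↦ BC
    B ↦ A
    C ↦ A

A->BC, B->A, C->A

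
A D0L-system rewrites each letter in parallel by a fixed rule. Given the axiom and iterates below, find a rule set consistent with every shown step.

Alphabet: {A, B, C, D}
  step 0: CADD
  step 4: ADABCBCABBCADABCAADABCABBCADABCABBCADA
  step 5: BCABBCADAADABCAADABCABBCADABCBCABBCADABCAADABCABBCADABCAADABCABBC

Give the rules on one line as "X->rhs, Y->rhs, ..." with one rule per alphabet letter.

A->BC, B->A, C->DA, D->AB

  step 4 ⇒ step 5: ADABCBCABBCADABCAADABCABBCADABCABBCADA ⇒ BC·AB·BC·A·DA·A·DA·BC·A·A·DA·BC·AB·BC·A·DA·BC·BC·AB·BC·A·DA·BC·A·A·DA·BC·AB·BC·A·DA·BC·A·A·DA·BC·AB·BC
    A ↦ BC
    B ↦ A
    C ↦ DA
    D ↦ AB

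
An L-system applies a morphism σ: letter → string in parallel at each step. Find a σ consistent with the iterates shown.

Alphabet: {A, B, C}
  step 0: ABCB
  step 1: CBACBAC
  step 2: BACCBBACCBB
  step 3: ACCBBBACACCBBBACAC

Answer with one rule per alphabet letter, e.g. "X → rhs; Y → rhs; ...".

A->CB, B->AC, C->B

  step 2 ⇒ step 3: BACCBBACCBB ⇒ AC·CB·B·B·AC·AC·CB·B·B·AC·AC
    A ↦ CB
    B ↦ AC
    C ↦ B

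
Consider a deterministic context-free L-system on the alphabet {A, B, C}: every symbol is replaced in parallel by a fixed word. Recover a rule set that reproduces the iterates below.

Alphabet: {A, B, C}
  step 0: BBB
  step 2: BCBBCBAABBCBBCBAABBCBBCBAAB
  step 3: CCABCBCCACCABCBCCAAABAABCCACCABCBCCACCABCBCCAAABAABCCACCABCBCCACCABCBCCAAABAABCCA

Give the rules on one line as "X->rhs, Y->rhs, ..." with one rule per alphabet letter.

  step 2 ⇒ step 3: BCBBCBAABBCBBCBAABBCBBCBAAB ⇒ CCA·BCB·CCA·CCA·BCB·CCA·AAB·AAB·CCA·CCA·BCB·CCA·CCA·BCB·CCA·AAB·AAB·CCA·CCA·BCB·CCA·CCA·BCB·CCA·AAB·AAB·CCA
    A ↦ AAB
    B ↦ CCA
    C ↦ BCB

A->AAB, B->CCA, C->BCB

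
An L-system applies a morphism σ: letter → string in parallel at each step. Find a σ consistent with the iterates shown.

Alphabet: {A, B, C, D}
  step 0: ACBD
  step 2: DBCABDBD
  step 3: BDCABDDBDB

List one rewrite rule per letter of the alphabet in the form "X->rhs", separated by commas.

A->BD, B->D, C->CA, D->B

  step 2 ⇒ step 3: DBCABDBD ⇒ B·D·CA·BD·D·B·D·B
    A ↦ BD
    B ↦ D
    C ↦ CA
    D ↦ B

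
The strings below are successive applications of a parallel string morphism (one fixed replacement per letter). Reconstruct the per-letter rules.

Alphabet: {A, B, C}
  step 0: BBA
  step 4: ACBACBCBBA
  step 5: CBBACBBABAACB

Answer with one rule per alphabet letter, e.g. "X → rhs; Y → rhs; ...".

A->CB, B->A, C->B

  step 4 ⇒ step 5: ACBACBCBBA ⇒ CB·B·A·CB·B·A·B·A·A·CB
    A ↦ CB
    B ↦ A
    C ↦ B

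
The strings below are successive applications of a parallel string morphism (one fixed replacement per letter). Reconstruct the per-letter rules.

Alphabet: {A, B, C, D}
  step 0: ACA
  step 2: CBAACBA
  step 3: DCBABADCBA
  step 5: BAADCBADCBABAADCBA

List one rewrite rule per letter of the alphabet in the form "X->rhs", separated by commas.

A->BA, B->C, C->D, D->A

  step 2 ⇒ step 3: CBAACBA ⇒ D·C·BA·BA·D·C·BA
    A ↦ BA
    B ↦ C
    C ↦ D
    D ↦ A  (constrained at step 3)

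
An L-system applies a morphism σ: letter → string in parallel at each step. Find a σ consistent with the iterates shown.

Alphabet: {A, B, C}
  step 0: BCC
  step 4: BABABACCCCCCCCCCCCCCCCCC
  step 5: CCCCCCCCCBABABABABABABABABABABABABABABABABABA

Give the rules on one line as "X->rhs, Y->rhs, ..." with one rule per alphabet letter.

A->CC, B->C, C->BA

  step 4 ⇒ step 5: BABABACCCCCCCCCCCCCCCCCC ⇒ C·CC·C·CC·C·CC·BA·BA·BA·BA·BA·BA·BA·BA·BA·BA·BA·BA·BA·BA·BA·BA·BA·BA
    A ↦ CC
    B ↦ C
    C ↦ BA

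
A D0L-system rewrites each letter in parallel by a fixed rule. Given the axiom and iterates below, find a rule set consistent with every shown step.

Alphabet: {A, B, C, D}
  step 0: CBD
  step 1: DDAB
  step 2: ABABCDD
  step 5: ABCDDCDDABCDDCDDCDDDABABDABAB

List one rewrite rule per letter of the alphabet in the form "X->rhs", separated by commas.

A->CD, B->D, C->D, D->AB

  step 1 ⇒ step 2: DDAB ⇒ AB·AB·CD·D
    A ↦ CD
    B ↦ D
    D ↦ AB
  step 0 ⇒ step 1: CBD ⇒ D·D·AB
    C ↦ D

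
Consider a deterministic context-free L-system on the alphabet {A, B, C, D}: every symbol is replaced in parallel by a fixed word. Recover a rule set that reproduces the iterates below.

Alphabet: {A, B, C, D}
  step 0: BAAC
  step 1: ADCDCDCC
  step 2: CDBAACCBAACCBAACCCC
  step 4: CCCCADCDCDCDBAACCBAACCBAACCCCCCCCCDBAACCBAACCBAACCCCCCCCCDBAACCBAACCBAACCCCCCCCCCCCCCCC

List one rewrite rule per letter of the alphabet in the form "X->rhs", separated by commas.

A->CD, B->AD, C->CC, D->BAA

  step 1 ⇒ step 2: ADCDCDCC ⇒ CD·BAA·CC·BAA·CC·BAA·CC·CC
    A ↦ CD
    C ↦ CC
    D ↦ BAA
  step 0 ⇒ step 1: BAAC ⇒ AD·CD·CD·CC
    B ↦ AD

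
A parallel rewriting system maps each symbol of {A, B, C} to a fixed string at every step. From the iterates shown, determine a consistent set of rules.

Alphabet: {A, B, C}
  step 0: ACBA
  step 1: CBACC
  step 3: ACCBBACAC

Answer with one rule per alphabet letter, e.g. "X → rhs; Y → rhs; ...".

  step 0 ⇒ step 1: ACBA ⇒ C·B·AC·C
    A ↦ C
    B ↦ AC
    C ↦ B

A->C, B->AC, C->B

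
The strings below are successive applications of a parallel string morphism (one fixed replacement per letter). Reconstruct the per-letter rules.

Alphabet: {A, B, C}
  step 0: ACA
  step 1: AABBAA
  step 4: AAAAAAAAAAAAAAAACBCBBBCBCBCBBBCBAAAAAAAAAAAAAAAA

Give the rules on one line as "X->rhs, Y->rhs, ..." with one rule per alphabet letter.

A->AA, B->CB, C->BB

  step 0 ⇒ step 1: ACA ⇒ AA·BB·AA
    A ↦ AA
    C ↦ BB
    B ↦ CB  (constrained at step 1)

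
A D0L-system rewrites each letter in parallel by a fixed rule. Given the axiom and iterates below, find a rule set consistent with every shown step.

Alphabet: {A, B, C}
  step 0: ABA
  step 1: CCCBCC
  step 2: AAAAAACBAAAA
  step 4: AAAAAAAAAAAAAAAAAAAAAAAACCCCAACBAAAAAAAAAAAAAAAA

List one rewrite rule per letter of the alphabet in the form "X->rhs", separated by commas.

  step 1 ⇒ step 2: CCCBCC ⇒ AA·AA·AA·CB·AA·AA
    B ↦ CB
    C ↦ AA
  step 0 ⇒ step 1: ABA ⇒ CC·CB·CC
    A ↦ CC

A->CC, B->CB, C->AA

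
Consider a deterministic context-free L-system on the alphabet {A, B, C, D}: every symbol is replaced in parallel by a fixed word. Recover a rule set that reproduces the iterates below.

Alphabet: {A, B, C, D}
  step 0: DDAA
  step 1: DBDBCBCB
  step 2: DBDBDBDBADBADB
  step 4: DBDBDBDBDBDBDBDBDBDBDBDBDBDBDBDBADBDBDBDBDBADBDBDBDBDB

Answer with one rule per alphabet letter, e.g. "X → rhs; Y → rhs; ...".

  step 1 ⇒ step 2: DBDBCBCB ⇒ DB·DB·DB·DB·A·DB·A·DB
    B ↦ DB
    C ↦ A
    D ↦ DB
  step 0 ⇒ step 1: DDAA ⇒ DB·DB·CB·CB
    A ↦ CB

A->CB, B->DB, C->A, D->DB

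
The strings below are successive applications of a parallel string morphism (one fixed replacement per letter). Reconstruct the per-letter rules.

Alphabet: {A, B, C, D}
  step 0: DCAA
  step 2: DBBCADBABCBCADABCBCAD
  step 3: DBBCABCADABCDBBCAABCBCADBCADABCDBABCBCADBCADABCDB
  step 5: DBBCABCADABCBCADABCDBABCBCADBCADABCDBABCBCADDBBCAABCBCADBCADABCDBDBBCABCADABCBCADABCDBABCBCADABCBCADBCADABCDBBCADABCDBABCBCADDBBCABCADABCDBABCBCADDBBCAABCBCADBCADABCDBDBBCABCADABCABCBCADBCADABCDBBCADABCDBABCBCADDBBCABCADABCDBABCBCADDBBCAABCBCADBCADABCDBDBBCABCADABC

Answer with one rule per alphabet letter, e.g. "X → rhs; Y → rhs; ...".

A->ABC, B->BCA, C->D, D->DB

  step 2 ⇒ step 3: DBBCADBABCBCADABCBCAD ⇒ DB·BCA·BCA·D·ABC·DB·BCA·ABC·BCA·D·BCA·D·ABC·DB·ABC·BCA·D·BCA·D·ABC·DB
    A ↦ ABC
    B ↦ BCA
    C ↦ D
    D ↦ DB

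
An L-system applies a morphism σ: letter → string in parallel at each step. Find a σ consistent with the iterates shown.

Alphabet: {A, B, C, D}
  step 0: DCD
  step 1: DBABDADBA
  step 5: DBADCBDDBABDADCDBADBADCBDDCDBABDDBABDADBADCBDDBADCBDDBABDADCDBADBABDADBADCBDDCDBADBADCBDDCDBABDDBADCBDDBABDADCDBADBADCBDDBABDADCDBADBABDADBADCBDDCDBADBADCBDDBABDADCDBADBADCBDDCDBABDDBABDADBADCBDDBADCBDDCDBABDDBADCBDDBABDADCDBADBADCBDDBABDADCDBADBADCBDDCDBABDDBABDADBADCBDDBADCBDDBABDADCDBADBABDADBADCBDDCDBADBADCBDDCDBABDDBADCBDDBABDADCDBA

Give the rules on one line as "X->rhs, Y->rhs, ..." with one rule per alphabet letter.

  step 0 ⇒ step 1: DCD ⇒ DBA·BDA·DBA
    C ↦ BDA
    D ↦ DBA
    A ↦ BD  (constrained at step 1)
    B ↦ DC  (constrained at step 1)

A->BD, B->DC, C->BDA, D->DBA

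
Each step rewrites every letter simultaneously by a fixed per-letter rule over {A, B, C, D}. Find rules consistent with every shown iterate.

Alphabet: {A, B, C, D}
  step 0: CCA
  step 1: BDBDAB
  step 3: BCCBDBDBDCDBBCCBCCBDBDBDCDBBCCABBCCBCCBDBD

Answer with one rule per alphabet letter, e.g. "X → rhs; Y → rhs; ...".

A->AB, B->BCC, C->BD, D->CDB

  step 0 ⇒ step 1: CCA ⇒ BD·BD·AB
    A ↦ AB
    C ↦ BD
    B ↦ BCC  (constrained at step 1)
    D ↦ CDB  (constrained at step 1)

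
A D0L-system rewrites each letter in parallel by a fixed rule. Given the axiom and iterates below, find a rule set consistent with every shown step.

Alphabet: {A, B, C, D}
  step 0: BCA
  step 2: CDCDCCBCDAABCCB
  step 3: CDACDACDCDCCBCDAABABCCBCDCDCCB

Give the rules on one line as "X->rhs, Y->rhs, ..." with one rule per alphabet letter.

A->AB, B->CCB, C->CD, D->A

  step 2 ⇒ step 3: CDCDCCBCDAABCCB ⇒ CD·A·CD·A·CD·CD·CCB·CD·A·AB·AB·CCB·CD·CD·CCB
    A ↦ AB
    B ↦ CCB
    C ↦ CD
    D ↦ A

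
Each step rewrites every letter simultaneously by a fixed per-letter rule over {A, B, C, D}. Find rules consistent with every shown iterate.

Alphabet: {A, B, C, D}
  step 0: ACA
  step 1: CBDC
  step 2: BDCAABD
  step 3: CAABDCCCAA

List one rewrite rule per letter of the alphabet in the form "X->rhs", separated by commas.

A->C, B->C, C->BD, D->AA

  step 2 ⇒ step 3: BDCAABD ⇒ C·AA·BD·C·C·C·AA
    A ↦ C
    B ↦ C
    C ↦ BD
    D ↦ AA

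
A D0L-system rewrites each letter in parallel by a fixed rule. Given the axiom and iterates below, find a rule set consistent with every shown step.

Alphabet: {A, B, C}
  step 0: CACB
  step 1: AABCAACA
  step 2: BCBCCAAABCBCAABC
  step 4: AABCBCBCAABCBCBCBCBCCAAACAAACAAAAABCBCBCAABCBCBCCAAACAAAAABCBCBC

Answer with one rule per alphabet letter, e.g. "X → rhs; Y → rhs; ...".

A->BC, B->CA, C->AA

  step 1 ⇒ step 2: AABCAACA ⇒ BC·BC·CA·AA·BC·BC·AA·BC
    A ↦ BC
    B ↦ CA
    C ↦ AA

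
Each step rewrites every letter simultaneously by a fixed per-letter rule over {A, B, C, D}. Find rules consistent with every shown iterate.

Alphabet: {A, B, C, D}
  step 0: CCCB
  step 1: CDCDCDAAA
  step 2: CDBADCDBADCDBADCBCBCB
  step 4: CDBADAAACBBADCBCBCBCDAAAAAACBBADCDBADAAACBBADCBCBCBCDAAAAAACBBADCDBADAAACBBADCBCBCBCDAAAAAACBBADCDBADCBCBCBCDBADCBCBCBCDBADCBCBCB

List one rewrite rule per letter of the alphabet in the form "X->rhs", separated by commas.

A->CB, B->AAA, C->CD, D->BAD

  step 1 ⇒ step 2: CDCDCDAAA ⇒ CD·BAD·CD·BAD·CD·BAD·CB·CB·CB
    A ↦ CB
    C ↦ CD
    D ↦ BAD
  step 0 ⇒ step 1: CCCB ⇒ CD·CD·CD·AAA
    B ↦ AAA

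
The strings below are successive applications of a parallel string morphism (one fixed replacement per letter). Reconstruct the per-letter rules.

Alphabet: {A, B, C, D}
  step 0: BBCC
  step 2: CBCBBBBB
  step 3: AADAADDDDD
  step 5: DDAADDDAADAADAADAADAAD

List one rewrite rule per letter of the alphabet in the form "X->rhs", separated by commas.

  step 2 ⇒ step 3: CBCBBBBB ⇒ AA·D·AA·D·D·D·D·D
    B ↦ D
    C ↦ AA
    A ↦ B  (constrained at step 3)
    D ↦ CB  (constrained at step 3)

A->B, B->D, C->AA, D->CB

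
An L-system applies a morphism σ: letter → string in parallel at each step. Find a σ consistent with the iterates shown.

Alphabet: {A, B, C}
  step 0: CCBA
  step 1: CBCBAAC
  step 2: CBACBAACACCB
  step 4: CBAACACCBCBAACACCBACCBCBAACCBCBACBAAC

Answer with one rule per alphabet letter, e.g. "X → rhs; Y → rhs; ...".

A->AC, B->A, C->CB

  step 1 ⇒ step 2: CBCBAAC ⇒ CB·A·CB·A·AC·AC·CB
    A ↦ AC
    B ↦ A
    C ↦ CB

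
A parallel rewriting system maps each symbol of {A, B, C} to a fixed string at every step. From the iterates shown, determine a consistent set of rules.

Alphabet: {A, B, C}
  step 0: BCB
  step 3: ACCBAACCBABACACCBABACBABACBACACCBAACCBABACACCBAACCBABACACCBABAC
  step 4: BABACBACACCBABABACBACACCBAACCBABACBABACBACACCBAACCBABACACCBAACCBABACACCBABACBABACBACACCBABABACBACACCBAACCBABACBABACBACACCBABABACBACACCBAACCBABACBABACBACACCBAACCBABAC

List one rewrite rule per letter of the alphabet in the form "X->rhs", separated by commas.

A->BA, B->ACC, C->BAC

  step 3 ⇒ step 4: ACCBAACCBABACACCBABACBABACBACACCBAACCBABACACCBAACCBABACACCBABAC ⇒ BA·BAC·BAC·ACC·BA·BA·BAC·BAC·ACC·BA·ACC·BA·BAC·BA·BAC·BAC·ACC·BA·ACC·BA·BAC·ACC·BA·ACC·BA·BAC·ACC·BA·BAC·BA·BAC·BAC·ACC·BA·BA·BAC·BAC·ACC·BA·ACC·BA·BAC·BA·BAC·BAC·ACC·BA·BA·BAC·BAC·ACC·BA·ACC·BA·BAC·BA·BAC·BAC·ACC·BA·ACC·BA·BAC
    A ↦ BA
    B ↦ ACC
    C ↦ BAC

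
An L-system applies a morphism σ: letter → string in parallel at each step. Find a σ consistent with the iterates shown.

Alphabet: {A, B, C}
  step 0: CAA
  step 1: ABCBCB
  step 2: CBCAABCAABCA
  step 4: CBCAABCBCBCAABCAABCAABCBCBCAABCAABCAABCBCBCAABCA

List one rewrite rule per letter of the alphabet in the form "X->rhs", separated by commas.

A->CB, B->CA, C->AB

  step 1 ⇒ step 2: ABCBCB ⇒ CB·CA·AB·CA·AB·CA
    A ↦ CB
    B ↦ CA
    C ↦ AB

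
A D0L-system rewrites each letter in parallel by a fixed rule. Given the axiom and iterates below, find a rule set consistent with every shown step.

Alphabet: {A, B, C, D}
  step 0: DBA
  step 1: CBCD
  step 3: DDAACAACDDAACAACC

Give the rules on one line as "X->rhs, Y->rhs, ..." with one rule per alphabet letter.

A->D, B->C, C->AAC, D->CB

  step 0 ⇒ step 1: DBA ⇒ CB·C·D
    A ↦ D
    B ↦ C
    D ↦ CB
    C ↦ AAC  (constrained at step 1)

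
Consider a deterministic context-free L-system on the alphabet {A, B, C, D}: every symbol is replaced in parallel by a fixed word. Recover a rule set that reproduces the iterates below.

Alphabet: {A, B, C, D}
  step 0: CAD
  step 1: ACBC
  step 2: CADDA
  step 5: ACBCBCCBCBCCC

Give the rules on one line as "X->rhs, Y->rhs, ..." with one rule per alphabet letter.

  step 1 ⇒ step 2: ACBC ⇒ C·A·DD·A
    A ↦ C
    B ↦ DD
    C ↦ A
  step 0 ⇒ step 1: CAD ⇒ A·C·BC
    D ↦ BC

A->C, B->DD, C->A, D->BC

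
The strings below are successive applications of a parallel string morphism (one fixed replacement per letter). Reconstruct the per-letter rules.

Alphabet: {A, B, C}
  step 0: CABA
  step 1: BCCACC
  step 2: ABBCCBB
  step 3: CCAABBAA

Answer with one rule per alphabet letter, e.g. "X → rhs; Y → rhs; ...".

  step 2 ⇒ step 3: ABBCCBB ⇒ CC·A·A·B·B·A·A
    A ↦ CC
    B ↦ A
    C ↦ B

A->CC, B->A, C->B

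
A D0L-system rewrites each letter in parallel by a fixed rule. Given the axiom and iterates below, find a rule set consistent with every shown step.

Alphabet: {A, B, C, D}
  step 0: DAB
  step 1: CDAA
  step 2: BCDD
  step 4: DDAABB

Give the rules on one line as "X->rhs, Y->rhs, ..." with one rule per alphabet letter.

A->D, B->AA, C->B, D->C

  step 1 ⇒ step 2: CDAA ⇒ B·C·D·D
    A ↦ D
    C ↦ B
    D ↦ C
  step 0 ⇒ step 1: DAB ⇒ C·D·AA
    B ↦ AA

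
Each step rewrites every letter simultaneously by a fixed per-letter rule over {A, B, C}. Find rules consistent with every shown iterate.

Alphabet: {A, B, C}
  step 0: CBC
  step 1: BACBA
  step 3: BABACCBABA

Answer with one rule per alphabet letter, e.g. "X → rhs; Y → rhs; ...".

  step 0 ⇒ step 1: CBC ⇒ BA·C·BA
    B ↦ C
    C ↦ BA
    A ↦ C  (constrained at step 1)

A->C, B->C, C->BA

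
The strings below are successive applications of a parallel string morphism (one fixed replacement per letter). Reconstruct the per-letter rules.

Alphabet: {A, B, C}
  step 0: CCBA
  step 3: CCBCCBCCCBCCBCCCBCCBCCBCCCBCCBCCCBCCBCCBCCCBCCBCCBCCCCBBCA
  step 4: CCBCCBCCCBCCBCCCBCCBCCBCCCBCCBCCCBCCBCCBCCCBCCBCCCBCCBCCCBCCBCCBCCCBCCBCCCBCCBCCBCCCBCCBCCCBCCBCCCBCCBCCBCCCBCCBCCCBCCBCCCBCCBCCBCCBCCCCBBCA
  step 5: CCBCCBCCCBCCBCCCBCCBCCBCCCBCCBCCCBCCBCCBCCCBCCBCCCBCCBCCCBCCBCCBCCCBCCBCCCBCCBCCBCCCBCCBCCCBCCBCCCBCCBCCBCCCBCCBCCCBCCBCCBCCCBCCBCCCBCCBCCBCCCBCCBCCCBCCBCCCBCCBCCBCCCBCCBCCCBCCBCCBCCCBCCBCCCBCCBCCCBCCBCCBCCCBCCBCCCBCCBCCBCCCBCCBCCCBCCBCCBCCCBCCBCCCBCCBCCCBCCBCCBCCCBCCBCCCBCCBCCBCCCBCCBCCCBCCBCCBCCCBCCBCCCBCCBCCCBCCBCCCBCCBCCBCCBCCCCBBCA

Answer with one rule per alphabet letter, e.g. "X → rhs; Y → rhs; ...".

A->BCA, B->C, C->CCB

  step 4 ⇒ step 5: CCBCCBCCCBCCBCCCBCCBCCBCCCBCCBCCCBCCBCCBCCCBCCBCCCBCCBCCCBCCBCCBCCCBCCBCCCBCCBCCBCCCBCCBCCCBCCBCCCBCCBCCBCCCBCCBCCCBCCBCCCBCCBCCBCCBCCCCBBCA ⇒ CCB·CCB·C·CCB·CCB·C·CCB·CCB·CCB·C·CCB·CCB·C·CCB·CCB·CCB·C·CCB·CCB·C·CCB·CCB·C·CCB·CCB·CCB·C·CCB·CCB·C·CCB·CCB·CCB·C·CCB·CCB·C·CCB·CCB·C·CCB·CCB·CCB·C·CCB·CCB·C·CCB·CCB·CCB·C·CCB·CCB·C·CCB·CCB·CCB·C·CCB·CCB·C·CCB·CCB·C·CCB·CCB·CCB·C·CCB·CCB·C·CCB·CCB·CCB·C·CCB·CCB·C·CCB·CCB·C·CCB·CCB·CCB·C·CCB·CCB·C·CCB·CCB·CCB·C·CCB·CCB·C·CCB·CCB·CCB·C·CCB·CCB·C·CCB·CCB·C·CCB·CCB·CCB·C·CCB·CCB·C·CCB·CCB·CCB·C·CCB·CCB·C·CCB·CCB·CCB·C·CCB·CCB·C·CCB·CCB·C·CCB·CCB·C·CCB·CCB·CCB·CCB·C·C·CCB·BCA
    A ↦ BCA
    B ↦ C
    C ↦ CCB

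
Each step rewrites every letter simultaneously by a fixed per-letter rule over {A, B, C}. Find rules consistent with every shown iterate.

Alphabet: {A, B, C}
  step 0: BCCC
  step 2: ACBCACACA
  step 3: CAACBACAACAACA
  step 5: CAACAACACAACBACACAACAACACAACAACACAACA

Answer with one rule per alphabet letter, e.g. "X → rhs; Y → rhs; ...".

  step 2 ⇒ step 3: ACBCACACA ⇒ CA·A·CB·A·CA·A·CA·A·CA
    A ↦ CA
    B ↦ CB
    C ↦ A

A->CA, B->CB, C->A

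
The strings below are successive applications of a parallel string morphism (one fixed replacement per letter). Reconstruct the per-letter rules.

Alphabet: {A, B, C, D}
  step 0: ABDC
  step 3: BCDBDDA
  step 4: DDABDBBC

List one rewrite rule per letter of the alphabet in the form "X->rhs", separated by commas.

  step 3 ⇒ step 4: BCDBDDA ⇒ D·DA·B·D·B·B·C
    A ↦ C
    B ↦ D
    C ↦ DA
    D ↦ B

A->C, B->D, C->DA, D->B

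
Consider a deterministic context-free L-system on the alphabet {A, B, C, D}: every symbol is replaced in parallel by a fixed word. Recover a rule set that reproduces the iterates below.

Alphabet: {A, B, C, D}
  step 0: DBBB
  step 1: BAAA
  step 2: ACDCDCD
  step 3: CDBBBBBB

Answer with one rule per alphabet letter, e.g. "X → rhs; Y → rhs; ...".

  step 2 ⇒ step 3: ACDCDCD ⇒ CD·B·B·B·B·B·B
    A ↦ CD
    C ↦ B
    D ↦ B
  step 0 ⇒ step 1: DBBB ⇒ B·A·A·A
    B ↦ A

A->CD, B->A, C->B, D->B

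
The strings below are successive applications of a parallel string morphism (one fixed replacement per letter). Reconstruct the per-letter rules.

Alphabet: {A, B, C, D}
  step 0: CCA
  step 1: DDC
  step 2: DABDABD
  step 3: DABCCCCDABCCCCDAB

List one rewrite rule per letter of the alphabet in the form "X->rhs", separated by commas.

  step 2 ⇒ step 3: DABDABD ⇒ DAB·C·CCC·DAB·C·CCC·DAB
    A ↦ C
    B ↦ CCC
    D ↦ DAB
  step 0 ⇒ step 1: CCA ⇒ D·D·C
    C ↦ D

A->C, B->CCC, C->D, D->DAB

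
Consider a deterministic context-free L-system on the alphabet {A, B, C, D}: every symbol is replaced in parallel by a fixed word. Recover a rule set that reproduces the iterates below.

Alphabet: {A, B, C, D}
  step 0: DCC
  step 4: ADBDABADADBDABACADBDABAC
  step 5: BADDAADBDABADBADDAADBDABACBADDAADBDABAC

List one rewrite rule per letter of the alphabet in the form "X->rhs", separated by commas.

A->B, B->DA, C->AC, D->AD

  step 4 ⇒ step 5: ADBDABADADBDABACADBDABAC ⇒ B·AD·DA·AD·B·DA·B·AD·B·AD·DA·AD·B·DA·B·AC·B·AD·DA·AD·B·DA·B·AC
    A ↦ B
    B ↦ DA
    C ↦ AC
    D ↦ AD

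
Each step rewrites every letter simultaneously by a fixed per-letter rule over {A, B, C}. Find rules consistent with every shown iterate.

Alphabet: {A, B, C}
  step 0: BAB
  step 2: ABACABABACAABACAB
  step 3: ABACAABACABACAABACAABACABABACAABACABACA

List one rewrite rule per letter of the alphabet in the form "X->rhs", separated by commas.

  step 2 ⇒ step 3: ABACABABACAABACAB ⇒ AB·ACA·AB·AC·AB·ACA·AB·ACA·AB·AC·AB·AB·ACA·AB·AC·AB·ACA
    A ↦ AB
    B ↦ ACA
    C ↦ AC

A->AB, B->ACA, C->AC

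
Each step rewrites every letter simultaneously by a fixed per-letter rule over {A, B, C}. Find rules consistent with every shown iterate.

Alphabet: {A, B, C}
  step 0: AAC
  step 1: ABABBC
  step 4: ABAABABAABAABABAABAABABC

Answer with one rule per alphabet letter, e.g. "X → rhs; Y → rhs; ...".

A->AB, B->A, C->BC

  step 0 ⇒ step 1: AAC ⇒ AB·AB·BC
    A ↦ AB
    C ↦ BC
    B ↦ A  (constrained at step 1)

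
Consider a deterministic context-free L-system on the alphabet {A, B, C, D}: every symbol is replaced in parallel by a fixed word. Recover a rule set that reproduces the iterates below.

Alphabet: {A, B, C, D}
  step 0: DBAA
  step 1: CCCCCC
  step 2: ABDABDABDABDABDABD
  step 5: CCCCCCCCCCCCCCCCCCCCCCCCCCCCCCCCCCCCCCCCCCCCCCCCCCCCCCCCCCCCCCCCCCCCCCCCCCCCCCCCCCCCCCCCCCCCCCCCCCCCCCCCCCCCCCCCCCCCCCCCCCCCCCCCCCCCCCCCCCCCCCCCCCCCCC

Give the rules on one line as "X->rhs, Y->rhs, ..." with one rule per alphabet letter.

A->C, B->CCC, C->ABD, D->C

  step 1 ⇒ step 2: CCCCCC ⇒ ABD·ABD·ABD·ABD·ABD·ABD
    C ↦ ABD
  step 0 ⇒ step 1: DBAA ⇒ C·CCC·C·C
    A ↦ C
  step 0 ⇒ step 1: DBAA ⇒ C·CCC·C·C
    B ↦ CCC
  step 0 ⇒ step 1: DBAA ⇒ C·CCC·C·C
    D ↦ C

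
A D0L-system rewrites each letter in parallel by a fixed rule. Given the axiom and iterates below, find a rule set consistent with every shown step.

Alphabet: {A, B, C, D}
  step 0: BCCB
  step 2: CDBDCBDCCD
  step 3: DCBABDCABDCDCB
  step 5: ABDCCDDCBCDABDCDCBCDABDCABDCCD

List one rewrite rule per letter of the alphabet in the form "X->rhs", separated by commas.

A->CD, B->A, C->DC, D->B

  step 2 ⇒ step 3: CDBDCBDCCD ⇒ DC·B·A·B·DC·A·B·DC·DC·B
    B ↦ A
    C ↦ DC
    D ↦ B
    A ↦ CD  (constrained at step 3)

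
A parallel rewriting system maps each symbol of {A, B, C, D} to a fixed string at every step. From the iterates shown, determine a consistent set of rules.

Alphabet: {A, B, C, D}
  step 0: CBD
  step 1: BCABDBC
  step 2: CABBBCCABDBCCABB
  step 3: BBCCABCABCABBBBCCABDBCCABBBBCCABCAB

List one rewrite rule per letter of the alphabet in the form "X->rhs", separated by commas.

A->BC, B->CAB, C->B, D->DBC

  step 2 ⇒ step 3: CABBBCCABDBCCABB ⇒ B·BC·CAB·CAB·CAB·B·B·BC·CAB·DBC·CAB·B·B·BC·CAB·CAB
    A ↦ BC
    B ↦ CAB
    C ↦ B
    D ↦ DBC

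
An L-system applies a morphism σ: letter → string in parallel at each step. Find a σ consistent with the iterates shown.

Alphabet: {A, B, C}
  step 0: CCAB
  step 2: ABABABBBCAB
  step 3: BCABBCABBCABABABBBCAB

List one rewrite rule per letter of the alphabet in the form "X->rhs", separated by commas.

  step 2 ⇒ step 3: ABABABBBCAB ⇒ BC·AB·BC·AB·BC·AB·AB·AB·B·BC·AB
    A ↦ BC
    B ↦ AB
    C ↦ B

A->BC, B->AB, C->B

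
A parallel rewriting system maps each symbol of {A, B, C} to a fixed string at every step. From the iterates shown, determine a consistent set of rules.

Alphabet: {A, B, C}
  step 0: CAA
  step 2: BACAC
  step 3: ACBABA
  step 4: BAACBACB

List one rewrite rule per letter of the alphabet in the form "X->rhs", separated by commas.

  step 3 ⇒ step 4: ACBABA ⇒ B·A·AC·B·AC·B
    A ↦ B
    B ↦ AC
    C ↦ A

A->B, B->AC, C->A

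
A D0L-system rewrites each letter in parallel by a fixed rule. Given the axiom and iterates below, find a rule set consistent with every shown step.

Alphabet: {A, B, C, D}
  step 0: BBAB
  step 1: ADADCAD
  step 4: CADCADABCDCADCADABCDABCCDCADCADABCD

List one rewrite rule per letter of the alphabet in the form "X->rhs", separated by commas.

  step 0 ⇒ step 1: BBAB ⇒ AD·AD·C·AD
    A ↦ C
    B ↦ AD
    C ↦ AB  (constrained at step 1)
    D ↦ CD  (constrained at step 1)

A->C, B->AD, C->AB, D->CD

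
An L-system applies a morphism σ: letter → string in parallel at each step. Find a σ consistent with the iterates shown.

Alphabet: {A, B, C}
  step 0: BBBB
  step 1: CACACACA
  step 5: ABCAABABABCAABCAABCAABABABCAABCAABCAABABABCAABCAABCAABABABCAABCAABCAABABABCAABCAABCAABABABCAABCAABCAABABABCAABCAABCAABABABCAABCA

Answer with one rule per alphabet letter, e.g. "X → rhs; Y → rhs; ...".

  step 0 ⇒ step 1: BBBB ⇒ CA·CA·CA·CA
    B ↦ CA
    A ↦ AB  (constrained at step 1)
    C ↦ AB  (constrained at step 1)

A->AB, B->CA, C->AB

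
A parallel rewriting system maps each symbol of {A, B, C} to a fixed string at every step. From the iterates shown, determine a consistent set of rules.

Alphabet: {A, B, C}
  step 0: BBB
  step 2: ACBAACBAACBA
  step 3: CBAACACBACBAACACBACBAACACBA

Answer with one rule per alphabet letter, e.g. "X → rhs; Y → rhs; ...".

  step 2 ⇒ step 3: ACBAACBAACBA ⇒ CBA·A·CA·CBA·CBA·A·CA·CBA·CBA·A·CA·CBA
    A ↦ CBA
    B ↦ CA
    C ↦ A

A->CBA, B->CA, C->A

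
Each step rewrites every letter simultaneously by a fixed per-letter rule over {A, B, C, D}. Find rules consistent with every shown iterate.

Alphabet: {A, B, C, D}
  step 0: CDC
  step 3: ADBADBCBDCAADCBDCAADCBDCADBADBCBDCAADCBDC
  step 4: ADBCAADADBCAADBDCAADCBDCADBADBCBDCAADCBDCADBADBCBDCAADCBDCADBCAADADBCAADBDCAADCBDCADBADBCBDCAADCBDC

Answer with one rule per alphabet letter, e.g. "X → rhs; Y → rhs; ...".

  step 3 ⇒ step 4: ADBADBCBDCAADCBDCAADCBDCADBADBCBDCAADCBDC ⇒ ADB·C·AAD·ADB·C·AAD·BDC·AAD·C·BDC·ADB·ADB·C·BDC·AAD·C·BDC·ADB·ADB·C·BDC·AAD·C·BDC·ADB·C·AAD·ADB·C·AAD·BDC·AAD·C·BDC·ADB·ADB·C·BDC·AAD·C·BDC
    A ↦ ADB
    B ↦ AAD
    C ↦ BDC
    D ↦ C

A->ADB, B->AAD, C->BDC, D->C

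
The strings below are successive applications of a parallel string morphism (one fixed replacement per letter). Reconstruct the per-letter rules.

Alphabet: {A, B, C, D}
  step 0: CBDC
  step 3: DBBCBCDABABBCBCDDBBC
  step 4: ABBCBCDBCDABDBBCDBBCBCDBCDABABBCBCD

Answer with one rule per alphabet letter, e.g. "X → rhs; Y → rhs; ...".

A->DB, B->BC, C->D, D->AB

  step 3 ⇒ step 4: DBBCBCDABABBCBCDDBBC ⇒ AB·BC·BC·D·BC·D·AB·DB·BC·DB·BC·BC·D·BC·D·AB·AB·BC·BC·D
    A ↦ DB
    B ↦ BC
    C ↦ D
    D ↦ AB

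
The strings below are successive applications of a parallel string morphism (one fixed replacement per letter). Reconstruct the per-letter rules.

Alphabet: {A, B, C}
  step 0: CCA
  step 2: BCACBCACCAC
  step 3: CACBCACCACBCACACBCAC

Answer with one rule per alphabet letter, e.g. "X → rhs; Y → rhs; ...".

  step 2 ⇒ step 3: BCACBCACCAC ⇒ C·AC·BC·AC·C·AC·BC·AC·AC·BC·AC
    A ↦ BC
    B ↦ C
    C ↦ AC

A->BC, B->C, C->AC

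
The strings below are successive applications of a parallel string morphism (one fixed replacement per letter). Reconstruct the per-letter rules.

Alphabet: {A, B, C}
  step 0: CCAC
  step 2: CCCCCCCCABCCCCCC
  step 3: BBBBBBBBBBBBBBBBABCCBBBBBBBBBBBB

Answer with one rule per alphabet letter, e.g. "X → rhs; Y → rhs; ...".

  step 2 ⇒ step 3: CCCCCCCCABCCCCCC ⇒ BB·BB·BB·BB·BB·BB·BB·BB·AB·CC·BB·BB·BB·BB·BB·BB
    A ↦ AB
    B ↦ CC
    C ↦ BB

A->AB, B->CC, C->BB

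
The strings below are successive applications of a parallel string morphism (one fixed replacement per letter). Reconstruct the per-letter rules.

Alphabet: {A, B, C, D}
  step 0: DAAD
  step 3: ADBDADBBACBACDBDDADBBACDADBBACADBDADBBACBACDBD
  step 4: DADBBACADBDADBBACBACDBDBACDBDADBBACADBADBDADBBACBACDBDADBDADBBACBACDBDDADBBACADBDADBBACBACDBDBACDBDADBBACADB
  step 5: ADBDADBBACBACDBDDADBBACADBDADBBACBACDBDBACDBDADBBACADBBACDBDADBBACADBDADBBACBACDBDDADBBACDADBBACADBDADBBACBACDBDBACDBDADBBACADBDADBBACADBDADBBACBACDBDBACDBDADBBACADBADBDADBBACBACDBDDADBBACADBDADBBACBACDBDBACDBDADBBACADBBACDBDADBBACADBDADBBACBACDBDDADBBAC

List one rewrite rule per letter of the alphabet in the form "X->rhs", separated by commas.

A->D, B->BAC, C->BD, D->ADB

  step 4 ⇒ step 5: DADBBACADBDADBBACBACDBDBACDBDADBBACADBADBDADBBACBACDBDADBDADBBACBACDBDDADBBACADBDADBBACBACDBDBACDBDADBBACADB ⇒ ADB·D·ADB·BAC·BAC·D·BD·D·ADB·BAC·ADB·D·ADB·BAC·BAC·D·BD·BAC·D·BD·ADB·BAC·ADB·BAC·D·BD·ADB·BAC·ADB·D·ADB·BAC·BAC·D·BD·D·ADB·BAC·D·ADB·BAC·ADB·D·ADB·BAC·BAC·D·BD·BAC·D·BD·ADB·BAC·ADB·D·ADB·BAC·ADB·D·ADB·BAC·BAC·D·BD·BAC·D·BD·ADB·BAC·ADB·ADB·D·ADB·BAC·BAC·D·BD·D·ADB·BAC·ADB·D·ADB·BAC·BAC·D·BD·BAC·D·BD·ADB·BAC·ADB·BAC·D·BD·ADB·BAC·ADB·D·ADB·BAC·BAC·D·BD·D·ADB·BAC
    A ↦ D
    B ↦ BAC
    C ↦ BD
    D ↦ ADB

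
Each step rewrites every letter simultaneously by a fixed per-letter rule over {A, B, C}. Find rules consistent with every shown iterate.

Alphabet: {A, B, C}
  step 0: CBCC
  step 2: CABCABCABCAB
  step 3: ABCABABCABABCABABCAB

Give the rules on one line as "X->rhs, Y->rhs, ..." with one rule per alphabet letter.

A->C, B->AB, C->AB

  step 2 ⇒ step 3: CABCABCABCAB ⇒ AB·C·AB·AB·C·AB·AB·C·AB·AB·C·AB
    A ↦ C
    B ↦ AB
    C ↦ AB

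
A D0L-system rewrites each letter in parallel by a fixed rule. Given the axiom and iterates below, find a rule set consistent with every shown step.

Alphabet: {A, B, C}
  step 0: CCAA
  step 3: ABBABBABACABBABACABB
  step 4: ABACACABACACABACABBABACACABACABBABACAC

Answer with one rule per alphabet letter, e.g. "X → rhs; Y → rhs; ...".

  step 3 ⇒ step 4: ABBABBABACABBABACABB ⇒ AB·AC·AC·AB·AC·AC·AB·AC·AB·B·AB·AC·AC·AB·AC·AB·B·AB·AC·AC
    A ↦ AB
    B ↦ AC
    C ↦ B

A->AB, B->AC, C->B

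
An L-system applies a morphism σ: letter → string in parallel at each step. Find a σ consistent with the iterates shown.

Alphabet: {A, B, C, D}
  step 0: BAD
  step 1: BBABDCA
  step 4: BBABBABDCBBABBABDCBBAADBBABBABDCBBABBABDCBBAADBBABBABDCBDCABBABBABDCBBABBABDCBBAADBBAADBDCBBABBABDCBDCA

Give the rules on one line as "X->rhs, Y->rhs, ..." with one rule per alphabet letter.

  step 0 ⇒ step 1: BAD ⇒ BBA·BDC·A
    A ↦ BDC
    B ↦ BBA
    D ↦ A
    C ↦ D  (constrained at step 1)

A->BDC, B->BBA, C->D, D->A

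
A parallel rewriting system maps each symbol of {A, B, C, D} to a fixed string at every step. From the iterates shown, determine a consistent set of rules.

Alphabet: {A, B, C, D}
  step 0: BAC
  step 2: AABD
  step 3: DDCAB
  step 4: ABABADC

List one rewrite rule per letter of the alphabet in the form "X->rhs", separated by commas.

A->D, B->C, C->A, D->AB

  step 3 ⇒ step 4: DDCAB ⇒ AB·AB·A·D·C
    A ↦ D
    B ↦ C
    C ↦ A
    D ↦ AB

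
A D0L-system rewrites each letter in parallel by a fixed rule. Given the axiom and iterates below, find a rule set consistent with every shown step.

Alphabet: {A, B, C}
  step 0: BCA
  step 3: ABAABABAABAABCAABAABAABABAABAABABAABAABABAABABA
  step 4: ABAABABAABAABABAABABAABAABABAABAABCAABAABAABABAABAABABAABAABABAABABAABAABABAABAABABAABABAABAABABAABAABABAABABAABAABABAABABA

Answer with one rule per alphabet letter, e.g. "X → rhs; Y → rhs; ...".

  step 3 ⇒ step 4: ABAABABAABAABCAABAABAABABAABAABABAABAABABAABABA ⇒ ABA·AB·ABA·ABA·AB·ABA·AB·ABA·ABA·AB·ABA·ABA·AB·CA·ABA·ABA·AB·ABA·ABA·AB·ABA·ABA·AB·ABA·AB·ABA·ABA·AB·ABA·ABA·AB·ABA·AB·ABA·ABA·AB·ABA·ABA·AB·ABA·AB·ABA·ABA·AB·ABA·AB·ABA
    A ↦ ABA
    B ↦ AB
    C ↦ CA

A->ABA, B->AB, C->CA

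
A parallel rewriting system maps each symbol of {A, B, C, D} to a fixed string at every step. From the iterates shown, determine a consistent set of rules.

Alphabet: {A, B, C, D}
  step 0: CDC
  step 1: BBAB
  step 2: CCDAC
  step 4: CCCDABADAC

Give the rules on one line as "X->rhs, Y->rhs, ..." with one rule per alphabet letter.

  step 1 ⇒ step 2: BBAB ⇒ C·C·DA·C
    A ↦ DA
    B ↦ C
  step 0 ⇒ step 1: CDC ⇒ B·BA·B
    C ↦ B
  step 0 ⇒ step 1: CDC ⇒ B·BA·B
    D ↦ BA

A->DA, B->C, C->B, D->BA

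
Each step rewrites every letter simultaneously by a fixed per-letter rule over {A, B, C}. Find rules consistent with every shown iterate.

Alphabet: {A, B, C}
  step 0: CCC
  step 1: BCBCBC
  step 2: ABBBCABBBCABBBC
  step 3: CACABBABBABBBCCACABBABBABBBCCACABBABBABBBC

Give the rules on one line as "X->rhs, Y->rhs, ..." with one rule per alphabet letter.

  step 2 ⇒ step 3: ABBBCABBBCABBBC ⇒ CAC·ABB·ABB·ABB·BC·CAC·ABB·ABB·ABB·BC·CAC·ABB·ABB·ABB·BC
    A ↦ CAC
    B ↦ ABB
    C ↦ BC

A->CAC, B->ABB, C->BC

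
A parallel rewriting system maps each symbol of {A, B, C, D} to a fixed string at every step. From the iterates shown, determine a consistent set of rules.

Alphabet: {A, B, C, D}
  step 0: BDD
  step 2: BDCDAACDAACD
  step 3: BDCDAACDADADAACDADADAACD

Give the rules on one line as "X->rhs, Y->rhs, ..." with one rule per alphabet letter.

A->AD, B->BD, C->AA, D->CD

  step 2 ⇒ step 3: BDCDAACDAACD ⇒ BD·CD·AA·CD·AD·AD·AA·CD·AD·AD·AA·CD
    A ↦ AD
    B ↦ BD
    C ↦ AA
    D ↦ CD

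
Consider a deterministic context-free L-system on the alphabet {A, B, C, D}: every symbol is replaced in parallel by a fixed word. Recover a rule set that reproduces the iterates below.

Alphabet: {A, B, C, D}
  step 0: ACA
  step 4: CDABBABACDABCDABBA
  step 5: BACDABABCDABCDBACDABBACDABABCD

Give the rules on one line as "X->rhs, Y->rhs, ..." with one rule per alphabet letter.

  step 4 ⇒ step 5: CDABBABACDABCDABBA ⇒ B·A·CD·AB·AB·CD·AB·CD·B·A·CD·AB·B·A·CD·AB·AB·CD
    A ↦ CD
    B ↦ AB
    C ↦ B
    D ↦ A

A->CD, B->AB, C->B, D->A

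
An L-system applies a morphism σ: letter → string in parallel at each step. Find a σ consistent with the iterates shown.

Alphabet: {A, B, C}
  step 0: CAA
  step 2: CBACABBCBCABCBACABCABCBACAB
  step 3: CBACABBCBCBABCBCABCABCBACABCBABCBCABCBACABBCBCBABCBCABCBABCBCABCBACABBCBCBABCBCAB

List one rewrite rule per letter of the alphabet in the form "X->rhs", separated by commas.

  step 2 ⇒ step 3: CBACABBCBCABCBACABCABCBACAB ⇒ CBA·CAB·BCB·CBA·BCB·CAB·CAB·CBA·CAB·CBA·BCB·CAB·CBA·CAB·BCB·CBA·BCB·CAB·CBA·BCB·CAB·CBA·CAB·BCB·CBA·BCB·CAB
    A ↦ BCB
    B ↦ CAB
    C ↦ CBA

A->BCB, B->CAB, C->CBA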